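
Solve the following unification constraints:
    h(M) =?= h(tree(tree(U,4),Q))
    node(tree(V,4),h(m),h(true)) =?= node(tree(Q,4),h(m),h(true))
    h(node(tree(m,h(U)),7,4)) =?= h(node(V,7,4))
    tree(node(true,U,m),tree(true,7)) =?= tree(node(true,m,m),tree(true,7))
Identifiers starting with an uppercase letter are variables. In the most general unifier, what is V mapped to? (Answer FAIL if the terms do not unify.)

Decompose h/1: M =?= tree(tree(U,4),Q).
Bind M := tree(tree(U,4),Q); no other remaining equation mentions M.
Decompose node/3: tree(V,4) =?= tree(Q,4),  h(m) =?= h(m),  h(true) =?= h(true).
Decompose tree/2: V =?= Q,  4 =?= 4.
Bind V := Q; substituting into the one remaining equation that mentions V gives: h(node(tree(m,h(U)),7,4)) =?= h(node(Q,7,4)).
Delete trivial equation 4 =?= 4.
Delete trivial equation h(m) =?= h(m).
Delete trivial equation h(true) =?= h(true).
Decompose h/1: node(tree(m,h(U)),7,4) =?= node(Q,7,4).
Decompose node/3: tree(m,h(U)) =?= Q,  7 =?= 7,  4 =?= 4.
Bind Q := tree(m,h(U)); no other remaining equation mentions Q. Substituting into the earlier bindings gives M := tree(tree(U,4),tree(m,h(U))), V := tree(m,h(U)).
Delete trivial equation 7 =?= 7.
Delete trivial equation 4 =?= 4.
Decompose tree/2: node(true,U,m) =?= node(true,m,m),  tree(true,7) =?= tree(true,7).
Decompose node/3: true =?= true,  U =?= m,  m =?= m.
Delete trivial equation true =?= true.
Bind U := m; no other remaining equation mentions U. Substituting into the earlier bindings gives M := tree(tree(m,4),tree(m,h(m))), V := tree(m,h(m)), Q := tree(m,h(m)).
Delete trivial equation m =?= m.
Delete trivial equation tree(true,7) =?= tree(true,7).
MGU = { M -> tree(tree(m,4),tree(m,h(m))), V -> tree(m,h(m)), Q -> tree(m,h(m)), U -> m }, so V -> tree(m,h(m)).

tree(m,h(m))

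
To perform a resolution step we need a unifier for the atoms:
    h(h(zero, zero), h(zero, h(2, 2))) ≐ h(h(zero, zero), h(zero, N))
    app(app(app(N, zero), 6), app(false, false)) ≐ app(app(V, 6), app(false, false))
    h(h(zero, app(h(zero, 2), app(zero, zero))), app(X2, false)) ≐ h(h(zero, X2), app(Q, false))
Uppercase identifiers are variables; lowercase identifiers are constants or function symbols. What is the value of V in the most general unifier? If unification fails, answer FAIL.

Decompose h/2: h(zero, zero) ≐ h(zero, zero),  h(zero, h(2, 2)) ≐ h(zero, N).
Delete trivial equation h(zero, zero) ≐ h(zero, zero).
Decompose h/2: zero ≐ zero,  h(2, 2) ≐ N.
Delete trivial equation zero ≐ zero.
Bind N := h(2, 2); substituting into the one remaining equation that mentions N gives: app(app(app(h(2, 2), zero), 6), app(false, false)) ≐ app(app(V, 6), app(false, false)).
Decompose app/2: app(app(h(2, 2), zero), 6) ≐ app(V, 6),  app(false, false) ≐ app(false, false).
Decompose app/2: app(h(2, 2), zero) ≐ V,  6 ≐ 6.
Bind V := app(h(2, 2), zero); no other remaining equation mentions V.
Delete trivial equation 6 ≐ 6.
Delete trivial equation app(false, false) ≐ app(false, false).
Decompose h/2: h(zero, app(h(zero, 2), app(zero, zero))) ≐ h(zero, X2),  app(X2, false) ≐ app(Q, false).
Decompose h/2: zero ≐ zero,  app(h(zero, 2), app(zero, zero)) ≐ X2.
Delete trivial equation zero ≐ zero.
Bind X2 := app(h(zero, 2), app(zero, zero)); substituting into the remaining equation gives: app(app(h(zero, 2), app(zero, zero)), false) ≐ app(Q, false).
Decompose app/2: app(h(zero, 2), app(zero, zero)) ≐ Q,  false ≐ false.
Bind Q := app(h(zero, 2), app(zero, zero)); no other remaining equation mentions Q.
Delete trivial equation false ≐ false.
MGU = { N ↦ h(2, 2), V ↦ app(h(2, 2), zero), X2 ↦ app(h(zero, 2), app(zero, zero)), Q ↦ app(h(zero, 2), app(zero, zero)) }, so V ↦ app(h(2, 2), zero).

app(h(2, 2), zero)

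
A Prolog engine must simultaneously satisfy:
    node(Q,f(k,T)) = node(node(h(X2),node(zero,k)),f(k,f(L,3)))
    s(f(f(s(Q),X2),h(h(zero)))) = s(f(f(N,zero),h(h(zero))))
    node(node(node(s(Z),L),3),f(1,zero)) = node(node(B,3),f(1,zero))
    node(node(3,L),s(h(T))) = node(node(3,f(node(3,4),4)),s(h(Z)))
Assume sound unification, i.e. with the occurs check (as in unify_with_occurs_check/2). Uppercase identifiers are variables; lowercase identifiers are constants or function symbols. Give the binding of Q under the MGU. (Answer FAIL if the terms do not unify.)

Decompose node/2: Q = node(h(X2),node(zero,k)),  f(k,T) = f(k,f(L,3)).
Bind Q := node(h(X2),node(zero,k)); substituting into the one remaining equation that mentions Q gives: s(f(f(s(node(h(X2),node(zero,k))),X2),h(h(zero)))) = s(f(f(N,zero),h(h(zero)))).
Decompose f/2: k = k,  T = f(L,3).
Delete trivial equation k = k.
Bind T := f(L,3); substituting into the one remaining equation that mentions T gives: node(node(3,L),s(h(f(L,3)))) = node(node(3,f(node(3,4),4)),s(h(Z))).
Decompose s/1: f(f(s(node(h(X2),node(zero,k))),X2),h(h(zero))) = f(f(N,zero),h(h(zero))).
Decompose f/2: f(s(node(h(X2),node(zero,k))),X2) = f(N,zero),  h(h(zero)) = h(h(zero)).
Decompose f/2: s(node(h(X2),node(zero,k))) = N,  X2 = zero.
Bind N := s(node(h(X2),node(zero,k))); no other remaining equation mentions N.
Bind X2 := zero; no other remaining equation mentions X2. Substituting into the earlier bindings gives Q := node(h(zero),node(zero,k)), N := s(node(h(zero),node(zero,k))).
Delete trivial equation h(h(zero)) = h(h(zero)).
Decompose node/2: node(node(s(Z),L),3) = node(B,3),  f(1,zero) = f(1,zero).
Decompose node/2: node(s(Z),L) = B,  3 = 3.
Bind B := node(s(Z),L); no other remaining equation mentions B.
Delete trivial equation 3 = 3.
Delete trivial equation f(1,zero) = f(1,zero).
Decompose node/2: node(3,L) = node(3,f(node(3,4),4)),  s(h(f(L,3))) = s(h(Z)).
Decompose node/2: 3 = 3,  L = f(node(3,4),4).
Delete trivial equation 3 = 3.
Bind L := f(node(3,4),4); substituting into the remaining equation gives: s(h(f(f(node(3,4),4),3))) = s(h(Z)). Substituting into the earlier bindings gives T := f(f(node(3,4),4),3), B := node(s(Z),f(node(3,4),4)).
Decompose s/1: h(f(f(node(3,4),4),3)) = h(Z).
Decompose h/1: f(f(node(3,4),4),3) = Z.
Bind Z := f(f(node(3,4),4),3). Substituting into the earlier binding gives B := node(s(f(f(node(3,4),4),3)),f(node(3,4),4)).
MGU = { Q -> node(h(zero),node(zero,k)), T -> f(f(node(3,4),4),3), N -> s(node(h(zero),node(zero,k))), X2 -> zero, B -> node(s(f(f(node(3,4),4),3)),f(node(3,4),4)), L -> f(node(3,4),4), Z -> f(f(node(3,4),4),3) }, so Q -> node(h(zero),node(zero,k)).

node(h(zero),node(zero,k))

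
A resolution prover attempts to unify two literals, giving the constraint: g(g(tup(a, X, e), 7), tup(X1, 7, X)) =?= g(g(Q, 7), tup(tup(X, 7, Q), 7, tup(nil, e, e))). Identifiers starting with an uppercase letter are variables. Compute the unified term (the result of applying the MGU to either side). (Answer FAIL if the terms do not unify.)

Decompose g/2: g(tup(a, X, e), 7) =?= g(Q, 7),  tup(X1, 7, X) =?= tup(tup(X, 7, Q), 7, tup(nil, e, e)).
Decompose g/2: tup(a, X, e) =?= Q,  7 =?= 7.
Bind Q := tup(a, X, e); substituting into the one remaining equation that mentions Q gives: tup(X1, 7, X) =?= tup(tup(X, 7, tup(a, X, e)), 7, tup(nil, e, e)).
Delete trivial equation 7 =?= 7.
Decompose tup/3: X1 =?= tup(X, 7, tup(a, X, e)),  7 =?= 7,  X =?= tup(nil, e, e).
Bind X1 := tup(X, 7, tup(a, X, e)); no other remaining equation mentions X1.
Delete trivial equation 7 =?= 7.
Bind X := tup(nil, e, e). Substituting into the earlier bindings gives Q := tup(a, tup(nil, e, e), e), X1 := tup(tup(nil, e, e), 7, tup(a, tup(nil, e, e), e)).
Applying the MGU to either side gives g(g(tup(a, tup(nil, e, e), e), 7), tup(tup(tup(nil, e, e), 7, tup(a, tup(nil, e, e), e)), 7, tup(nil, e, e))).

g(g(tup(a, tup(nil, e, e), e), 7), tup(tup(tup(nil, e, e), 7, tup(a, tup(nil, e, e), e)), 7, tup(nil, e, e)))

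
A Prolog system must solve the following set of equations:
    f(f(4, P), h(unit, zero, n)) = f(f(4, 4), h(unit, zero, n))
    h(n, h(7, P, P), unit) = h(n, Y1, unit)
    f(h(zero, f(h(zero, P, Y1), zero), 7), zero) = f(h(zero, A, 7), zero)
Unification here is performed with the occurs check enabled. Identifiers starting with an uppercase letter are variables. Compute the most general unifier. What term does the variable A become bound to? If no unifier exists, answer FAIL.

Decompose f/2: f(4, P) = f(4, 4),  h(unit, zero, n) = h(unit, zero, n).
Decompose f/2: 4 = 4,  P = 4.
Delete trivial equation 4 = 4.
Bind P := 4; substituting into the 2 remaining equations that mention P gives: h(n, h(7, 4, 4), unit) = h(n, Y1, unit),  f(h(zero, f(h(zero, 4, Y1), zero), 7), zero) = f(h(zero, A, 7), zero).
Delete trivial equation h(unit, zero, n) = h(unit, zero, n).
Decompose h/3: n = n,  h(7, 4, 4) = Y1,  unit = unit.
Delete trivial equation n = n.
Bind Y1 := h(7, 4, 4); substituting into the one remaining equation that mentions Y1 gives: f(h(zero, f(h(zero, 4, h(7, 4, 4)), zero), 7), zero) = f(h(zero, A, 7), zero).
Delete trivial equation unit = unit.
Decompose f/2: h(zero, f(h(zero, 4, h(7, 4, 4)), zero), 7) = h(zero, A, 7),  zero = zero.
Decompose h/3: zero = zero,  f(h(zero, 4, h(7, 4, 4)), zero) = A,  7 = 7.
Delete trivial equation zero = zero.
Bind A := f(h(zero, 4, h(7, 4, 4)), zero); no other remaining equation mentions A.
Delete trivial equation 7 = 7.
Delete trivial equation zero = zero.
MGU = { P = 4, Y1 = h(7, 4, 4), A = f(h(zero, 4, h(7, 4, 4)), zero) }, so A = f(h(zero, 4, h(7, 4, 4)), zero).

f(h(zero, 4, h(7, 4, 4)), zero)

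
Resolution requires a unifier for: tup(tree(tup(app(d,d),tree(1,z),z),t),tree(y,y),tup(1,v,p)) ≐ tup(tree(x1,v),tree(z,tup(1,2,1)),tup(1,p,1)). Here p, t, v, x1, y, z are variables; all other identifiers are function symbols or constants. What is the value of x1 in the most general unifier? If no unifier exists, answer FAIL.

tup(app(d,d),tree(1,tup(1,2,1)),tup(1,2,1))

Decompose tup/3: tree(tup(app(d,d),tree(1,z),z),t) ≐ tree(x1,v),  tree(y,y) ≐ tree(z,tup(1,2,1)),  tup(1,v,p) ≐ tup(1,p,1).
Decompose tree/2: tup(app(d,d),tree(1,z),z) ≐ x1,  t ≐ v.
Bind x1 := tup(app(d,d),tree(1,z),z); no other remaining equation mentions x1.
Bind t := v; no other remaining equation mentions t.
Decompose tree/2: y ≐ z,  y ≐ tup(1,2,1).
Bind y := z; substituting into the one remaining equation that mentions y gives: z ≐ tup(1,2,1).
Bind z := tup(1,2,1); no other remaining equation mentions z. Substituting into the earlier bindings gives x1 := tup(app(d,d),tree(1,tup(1,2,1)),tup(1,2,1)), y := tup(1,2,1).
Decompose tup/3: 1 ≐ 1,  v ≐ p,  p ≐ 1.
Delete trivial equation 1 ≐ 1.
Bind v := p; no other remaining equation mentions v. Substituting into the earlier binding gives t := p.
Bind p := 1. Substituting into the earlier bindings gives t := 1, v := 1.
MGU = { x1 := tup(app(d,d),tree(1,tup(1,2,1)),tup(1,2,1)), t := 1, y := tup(1,2,1), z := tup(1,2,1), v := 1, p := 1 }, so x1 := tup(app(d,d),tree(1,tup(1,2,1)),tup(1,2,1)).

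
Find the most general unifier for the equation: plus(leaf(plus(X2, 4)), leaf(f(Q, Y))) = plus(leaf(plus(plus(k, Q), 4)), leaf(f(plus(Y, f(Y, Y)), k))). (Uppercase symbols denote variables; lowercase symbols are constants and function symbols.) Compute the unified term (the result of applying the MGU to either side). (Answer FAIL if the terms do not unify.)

plus(leaf(plus(plus(k, plus(k, f(k, k))), 4)), leaf(f(plus(k, f(k, k)), k)))

Decompose plus/2: leaf(plus(X2, 4)) = leaf(plus(plus(k, Q), 4)),  leaf(f(Q, Y)) = leaf(f(plus(Y, f(Y, Y)), k)).
Decompose leaf/1: plus(X2, 4) = plus(plus(k, Q), 4).
Decompose plus/2: X2 = plus(k, Q),  4 = 4.
Bind X2 := plus(k, Q); no other remaining equation mentions X2.
Delete trivial equation 4 = 4.
Decompose leaf/1: f(Q, Y) = f(plus(Y, f(Y, Y)), k).
Decompose f/2: Q = plus(Y, f(Y, Y)),  Y = k.
Bind Q := plus(Y, f(Y, Y)); no other remaining equation mentions Q. Substituting into the earlier binding gives X2 := plus(k, plus(Y, f(Y, Y))).
Bind Y := k. Substituting into the earlier bindings gives X2 := plus(k, plus(k, f(k, k))), Q := plus(k, f(k, k)).
Applying the MGU to either side gives plus(leaf(plus(plus(k, plus(k, f(k, k))), 4)), leaf(f(plus(k, f(k, k)), k))).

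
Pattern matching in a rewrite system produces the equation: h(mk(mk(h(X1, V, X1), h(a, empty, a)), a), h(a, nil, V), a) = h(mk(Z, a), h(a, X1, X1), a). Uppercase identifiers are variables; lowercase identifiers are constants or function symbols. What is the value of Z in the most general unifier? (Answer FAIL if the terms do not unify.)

Decompose h/3: mk(mk(h(X1, V, X1), h(a, empty, a)), a) = mk(Z, a),  h(a, nil, V) = h(a, X1, X1),  a = a.
Decompose mk/2: mk(h(X1, V, X1), h(a, empty, a)) = Z,  a = a.
Bind Z := mk(h(X1, V, X1), h(a, empty, a)); no other remaining equation mentions Z.
Delete trivial equation a = a.
Decompose h/3: a = a,  nil = X1,  V = X1.
Delete trivial equation a = a.
Bind X1 := nil; substituting into the one remaining equation that mentions X1 gives: V = nil. Substituting into the earlier binding gives Z := mk(h(nil, V, nil), h(a, empty, a)).
Bind V := nil; no other remaining equation mentions V. Substituting into the earlier binding gives Z := mk(h(nil, nil, nil), h(a, empty, a)).
Delete trivial equation a = a.
MGU = { Z := mk(h(nil, nil, nil), h(a, empty, a)), X1 := nil, V := nil }, so Z := mk(h(nil, nil, nil), h(a, empty, a)).

mk(h(nil, nil, nil), h(a, empty, a))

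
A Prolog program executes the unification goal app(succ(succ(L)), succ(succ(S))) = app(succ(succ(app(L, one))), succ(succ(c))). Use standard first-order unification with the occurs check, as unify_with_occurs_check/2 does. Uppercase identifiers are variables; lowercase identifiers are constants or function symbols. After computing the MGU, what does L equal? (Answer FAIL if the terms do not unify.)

Decompose app/2: succ(succ(L)) = succ(succ(app(L, one))),  succ(succ(S)) = succ(succ(c)).
Decompose succ/1: succ(L) = succ(app(L, one)).
Decompose succ/1: L = app(L, one).
Occurs check fails: L occurs in app(L, one); the equation L = app(L, one) has no finite solution.

FAIL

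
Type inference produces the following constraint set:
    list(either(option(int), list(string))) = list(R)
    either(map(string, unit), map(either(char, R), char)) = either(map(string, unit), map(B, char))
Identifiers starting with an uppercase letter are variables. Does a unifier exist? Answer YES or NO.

Decompose list/1: either(option(int), list(string)) = R.
Bind R := either(option(int), list(string)); substituting into the remaining equation gives: either(map(string, unit), map(either(char, either(option(int), list(string))), char)) = either(map(string, unit), map(B, char)).
Decompose either/2: map(string, unit) = map(string, unit),  map(either(char, either(option(int), list(string))), char) = map(B, char).
Delete trivial equation map(string, unit) = map(string, unit).
Decompose map/2: either(char, either(option(int), list(string))) = B,  char = char.
Bind B := either(char, either(option(int), list(string))); no other remaining equation mentions B.
Delete trivial equation char = char.
No equations remain and no clash or occurs-check failure arose, so a unifier exists.

YES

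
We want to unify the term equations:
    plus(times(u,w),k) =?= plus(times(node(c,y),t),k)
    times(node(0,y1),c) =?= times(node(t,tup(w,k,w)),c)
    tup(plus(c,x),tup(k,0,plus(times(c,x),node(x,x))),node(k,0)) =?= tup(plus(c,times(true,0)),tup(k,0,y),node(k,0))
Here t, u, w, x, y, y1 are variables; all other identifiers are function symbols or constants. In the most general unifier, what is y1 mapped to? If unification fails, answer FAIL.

Decompose plus/2: times(u,w) =?= times(node(c,y),t),  k =?= k.
Decompose times/2: u =?= node(c,y),  w =?= t.
Bind u := node(c,y); no other remaining equation mentions u.
Bind w := t; substituting into the one remaining equation that mentions w gives: times(node(0,y1),c) =?= times(node(t,tup(t,k,t)),c).
Delete trivial equation k =?= k.
Decompose times/2: node(0,y1) =?= node(t,tup(t,k,t)),  c =?= c.
Decompose node/2: 0 =?= t,  y1 =?= tup(t,k,t).
Bind t := 0; substituting into the one remaining equation that mentions t gives: y1 =?= tup(0,k,0). Substituting into the earlier binding gives w := 0.
Bind y1 := tup(0,k,0); no other remaining equation mentions y1.
Delete trivial equation c =?= c.
Decompose tup/3: plus(c,x) =?= plus(c,times(true,0)),  tup(k,0,plus(times(c,x),node(x,x))) =?= tup(k,0,y),  node(k,0) =?= node(k,0).
Decompose plus/2: c =?= c,  x =?= times(true,0).
Delete trivial equation c =?= c.
Bind x := times(true,0); substituting into the one remaining equation that mentions x gives: tup(k,0,plus(times(c,times(true,0)),node(times(true,0),times(true,0)))) =?= tup(k,0,y).
Decompose tup/3: k =?= k,  0 =?= 0,  plus(times(c,times(true,0)),node(times(true,0),times(true,0))) =?= y.
Delete trivial equation k =?= k.
Delete trivial equation 0 =?= 0.
Bind y := plus(times(c,times(true,0)),node(times(true,0),times(true,0))); no other remaining equation mentions y. Substituting into the earlier binding gives u := node(c,plus(times(c,times(true,0)),node(times(true,0),times(true,0)))).
Delete trivial equation node(k,0) =?= node(k,0).
MGU = { u -> node(c,plus(times(c,times(true,0)),node(times(true,0),times(true,0)))), w -> 0, t -> 0, y1 -> tup(0,k,0), x -> times(true,0), y -> plus(times(c,times(true,0)),node(times(true,0),times(true,0))) }, so y1 -> tup(0,k,0).

tup(0,k,0)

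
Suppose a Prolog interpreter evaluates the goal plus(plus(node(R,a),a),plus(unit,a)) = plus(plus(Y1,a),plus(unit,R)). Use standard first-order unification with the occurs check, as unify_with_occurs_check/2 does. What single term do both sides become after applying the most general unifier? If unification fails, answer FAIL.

Decompose plus/2: plus(node(R,a),a) = plus(Y1,a),  plus(unit,a) = plus(unit,R).
Decompose plus/2: node(R,a) = Y1,  a = a.
Bind Y1 := node(R,a); no other remaining equation mentions Y1.
Delete trivial equation a = a.
Decompose plus/2: unit = unit,  a = R.
Delete trivial equation unit = unit.
Bind R := a. Substituting into the earlier binding gives Y1 := node(a,a).
Applying the MGU to either side gives plus(plus(node(a,a),a),plus(unit,a)).

plus(plus(node(a,a),a),plus(unit,a))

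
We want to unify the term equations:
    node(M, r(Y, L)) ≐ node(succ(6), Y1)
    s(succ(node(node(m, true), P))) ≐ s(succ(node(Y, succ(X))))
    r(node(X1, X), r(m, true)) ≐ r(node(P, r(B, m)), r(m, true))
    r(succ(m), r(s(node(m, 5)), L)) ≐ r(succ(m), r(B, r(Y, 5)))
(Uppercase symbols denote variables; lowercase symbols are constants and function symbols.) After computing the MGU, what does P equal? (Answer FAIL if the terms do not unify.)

succ(r(s(node(m, 5)), m))

Decompose node/2: M ≐ succ(6),  r(Y, L) ≐ Y1.
Bind M := succ(6); no other remaining equation mentions M.
Bind Y1 := r(Y, L); no other remaining equation mentions Y1.
Decompose s/1: succ(node(node(m, true), P)) ≐ succ(node(Y, succ(X))).
Decompose succ/1: node(node(m, true), P) ≐ node(Y, succ(X)).
Decompose node/2: node(m, true) ≐ Y,  P ≐ succ(X).
Bind Y := node(m, true); substituting into the one remaining equation that mentions Y gives: r(succ(m), r(s(node(m, 5)), L)) ≐ r(succ(m), r(B, r(node(m, true), 5))). Substituting into the earlier binding gives Y1 := r(node(m, true), L).
Bind P := succ(X); substituting into the one remaining equation that mentions P gives: r(node(X1, X), r(m, true)) ≐ r(node(succ(X), r(B, m)), r(m, true)).
Decompose r/2: node(X1, X) ≐ node(succ(X), r(B, m)),  r(m, true) ≐ r(m, true).
Decompose node/2: X1 ≐ succ(X),  X ≐ r(B, m).
Bind X1 := succ(X); no other remaining equation mentions X1.
Bind X := r(B, m); no other remaining equation mentions X. Substituting into the earlier bindings gives P := succ(r(B, m)), X1 := succ(r(B, m)).
Delete trivial equation r(m, true) ≐ r(m, true).
Decompose r/2: succ(m) ≐ succ(m),  r(s(node(m, 5)), L) ≐ r(B, r(node(m, true), 5)).
Delete trivial equation succ(m) ≐ succ(m).
Decompose r/2: s(node(m, 5)) ≐ B,  L ≐ r(node(m, true), 5).
Bind B := s(node(m, 5)); no other remaining equation mentions B. Substituting into the earlier bindings gives P := succ(r(s(node(m, 5)), m)), X1 := succ(r(s(node(m, 5)), m)), X := r(s(node(m, 5)), m).
Bind L := r(node(m, true), 5). Substituting into the earlier binding gives Y1 := r(node(m, true), r(node(m, true), 5)).
MGU = { M := succ(6), Y1 := r(node(m, true), r(node(m, true), 5)), Y := node(m, true), P := succ(r(s(node(m, 5)), m)), X1 := succ(r(s(node(m, 5)), m)), X := r(s(node(m, 5)), m), B := s(node(m, 5)), L := r(node(m, true), 5) }, so P := succ(r(s(node(m, 5)), m)).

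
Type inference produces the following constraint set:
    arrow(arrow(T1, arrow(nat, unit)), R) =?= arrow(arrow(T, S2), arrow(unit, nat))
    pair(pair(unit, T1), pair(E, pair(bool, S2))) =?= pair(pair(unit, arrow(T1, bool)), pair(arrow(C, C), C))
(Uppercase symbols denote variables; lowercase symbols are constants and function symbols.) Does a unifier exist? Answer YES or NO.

Decompose arrow/2: arrow(T1, arrow(nat, unit)) =?= arrow(T, S2),  R =?= arrow(unit, nat).
Decompose arrow/2: T1 =?= T,  arrow(nat, unit) =?= S2.
Bind T1 := T; substituting into the one remaining equation that mentions T1 gives: pair(pair(unit, T), pair(E, pair(bool, S2))) =?= pair(pair(unit, arrow(T, bool)), pair(arrow(C, C), C)).
Bind S2 := arrow(nat, unit); substituting into the one remaining equation that mentions S2 gives: pair(pair(unit, T), pair(E, pair(bool, arrow(nat, unit)))) =?= pair(pair(unit, arrow(T, bool)), pair(arrow(C, C), C)).
Bind R := arrow(unit, nat); no other remaining equation mentions R.
Decompose pair/2: pair(unit, T) =?= pair(unit, arrow(T, bool)),  pair(E, pair(bool, arrow(nat, unit))) =?= pair(arrow(C, C), C).
Decompose pair/2: unit =?= unit,  T =?= arrow(T, bool).
Delete trivial equation unit =?= unit.
Occurs check fails: T occurs in arrow(T, bool); the equation T =?= arrow(T, bool) has no finite solution.

NO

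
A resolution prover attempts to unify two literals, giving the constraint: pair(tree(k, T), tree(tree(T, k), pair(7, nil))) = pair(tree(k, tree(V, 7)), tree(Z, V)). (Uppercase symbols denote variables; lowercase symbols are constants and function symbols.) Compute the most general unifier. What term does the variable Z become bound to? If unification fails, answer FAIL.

Decompose pair/2: tree(k, T) = tree(k, tree(V, 7)),  tree(tree(T, k), pair(7, nil)) = tree(Z, V).
Decompose tree/2: k = k,  T = tree(V, 7).
Delete trivial equation k = k.
Bind T := tree(V, 7); substituting into the remaining equation gives: tree(tree(tree(V, 7), k), pair(7, nil)) = tree(Z, V).
Decompose tree/2: tree(tree(V, 7), k) = Z,  pair(7, nil) = V.
Bind Z := tree(tree(V, 7), k); no other remaining equation mentions Z.
Bind V := pair(7, nil). Substituting into the earlier bindings gives T := tree(pair(7, nil), 7), Z := tree(tree(pair(7, nil), 7), k).
MGU = { T -> tree(pair(7, nil), 7), Z -> tree(tree(pair(7, nil), 7), k), V -> pair(7, nil) }, so Z -> tree(tree(pair(7, nil), 7), k).

tree(tree(pair(7, nil), 7), k)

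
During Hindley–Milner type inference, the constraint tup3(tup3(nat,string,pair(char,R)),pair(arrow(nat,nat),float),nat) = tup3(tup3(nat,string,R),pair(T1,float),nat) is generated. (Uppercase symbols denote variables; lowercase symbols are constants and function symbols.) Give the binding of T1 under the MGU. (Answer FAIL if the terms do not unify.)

Decompose tup3/3: tup3(nat,string,pair(char,R)) = tup3(nat,string,R),  pair(arrow(nat,nat),float) = pair(T1,float),  nat = nat.
Decompose tup3/3: nat = nat,  string = string,  pair(char,R) = R.
Delete trivial equation nat = nat.
Delete trivial equation string = string.
Occurs check fails: R occurs in pair(char,R); the equation R = pair(char,R) has no finite solution.

FAIL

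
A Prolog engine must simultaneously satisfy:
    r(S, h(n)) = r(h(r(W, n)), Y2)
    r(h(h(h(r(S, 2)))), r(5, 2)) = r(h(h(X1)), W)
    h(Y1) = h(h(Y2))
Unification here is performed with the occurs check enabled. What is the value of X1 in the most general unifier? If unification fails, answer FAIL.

Decompose r/2: S = h(r(W, n)),  h(n) = Y2.
Bind S := h(r(W, n)); substituting into the one remaining equation that mentions S gives: r(h(h(h(r(h(r(W, n)), 2)))), r(5, 2)) = r(h(h(X1)), W).
Bind Y2 := h(n); substituting into the one remaining equation that mentions Y2 gives: h(Y1) = h(h(h(n))).
Decompose r/2: h(h(h(r(h(r(W, n)), 2)))) = h(h(X1)),  r(5, 2) = W.
Decompose h/1: h(h(r(h(r(W, n)), 2))) = h(X1).
Decompose h/1: h(r(h(r(W, n)), 2)) = X1.
Bind X1 := h(r(h(r(W, n)), 2)); no other remaining equation mentions X1.
Bind W := r(5, 2); no other remaining equation mentions W. Substituting into the earlier bindings gives S := h(r(r(5, 2), n)), X1 := h(r(h(r(r(5, 2), n)), 2)).
Decompose h/1: Y1 = h(h(n)).
Bind Y1 := h(h(n)).
MGU = { S ↦ h(r(r(5, 2), n)), Y2 ↦ h(n), X1 ↦ h(r(h(r(r(5, 2), n)), 2)), W ↦ r(5, 2), Y1 ↦ h(h(n)) }, so X1 ↦ h(r(h(r(r(5, 2), n)), 2)).

h(r(h(r(r(5, 2), n)), 2))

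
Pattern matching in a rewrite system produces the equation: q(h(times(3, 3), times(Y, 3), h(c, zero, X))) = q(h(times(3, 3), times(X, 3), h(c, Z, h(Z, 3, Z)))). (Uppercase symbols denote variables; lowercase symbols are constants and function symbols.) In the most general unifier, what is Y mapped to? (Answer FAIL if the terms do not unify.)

Decompose q/1: h(times(3, 3), times(Y, 3), h(c, zero, X)) = h(times(3, 3), times(X, 3), h(c, Z, h(Z, 3, Z))).
Decompose h/3: times(3, 3) = times(3, 3),  times(Y, 3) = times(X, 3),  h(c, zero, X) = h(c, Z, h(Z, 3, Z)).
Delete trivial equation times(3, 3) = times(3, 3).
Decompose times/2: Y = X,  3 = 3.
Bind Y := X; no other remaining equation mentions Y.
Delete trivial equation 3 = 3.
Decompose h/3: c = c,  zero = Z,  X = h(Z, 3, Z).
Delete trivial equation c = c.
Bind Z := zero; substituting into the remaining equation gives: X = h(zero, 3, zero).
Bind X := h(zero, 3, zero). Substituting into the earlier binding gives Y := h(zero, 3, zero).
MGU = { Y ↦ h(zero, 3, zero), Z ↦ zero, X ↦ h(zero, 3, zero) }, so Y ↦ h(zero, 3, zero).

h(zero, 3, zero)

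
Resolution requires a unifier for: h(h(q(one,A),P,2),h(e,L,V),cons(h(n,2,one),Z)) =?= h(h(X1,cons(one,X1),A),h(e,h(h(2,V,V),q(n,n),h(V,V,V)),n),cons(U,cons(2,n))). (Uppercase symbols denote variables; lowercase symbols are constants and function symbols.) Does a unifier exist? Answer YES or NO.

YES

Decompose h/3: h(q(one,A),P,2) =?= h(X1,cons(one,X1),A),  h(e,L,V) =?= h(e,h(h(2,V,V),q(n,n),h(V,V,V)),n),  cons(h(n,2,one),Z) =?= cons(U,cons(2,n)).
Decompose h/3: q(one,A) =?= X1,  P =?= cons(one,X1),  2 =?= A.
Bind X1 := q(one,A); substituting into the one remaining equation that mentions X1 gives: P =?= cons(one,q(one,A)).
Bind P := cons(one,q(one,A)); no other remaining equation mentions P.
Bind A := 2; no other remaining equation mentions A. Substituting into the earlier bindings gives X1 := q(one,2), P := cons(one,q(one,2)).
Decompose h/3: e =?= e,  L =?= h(h(2,V,V),q(n,n),h(V,V,V)),  V =?= n.
Delete trivial equation e =?= e.
Bind L := h(h(2,V,V),q(n,n),h(V,V,V)); no other remaining equation mentions L.
Bind V := n; no other remaining equation mentions V. Substituting into the earlier binding gives L := h(h(2,n,n),q(n,n),h(n,n,n)).
Decompose cons/2: h(n,2,one) =?= U,  Z =?= cons(2,n).
Bind U := h(n,2,one); no other remaining equation mentions U.
Bind Z := cons(2,n).
No equations remain and no clash or occurs-check failure arose, so a unifier exists.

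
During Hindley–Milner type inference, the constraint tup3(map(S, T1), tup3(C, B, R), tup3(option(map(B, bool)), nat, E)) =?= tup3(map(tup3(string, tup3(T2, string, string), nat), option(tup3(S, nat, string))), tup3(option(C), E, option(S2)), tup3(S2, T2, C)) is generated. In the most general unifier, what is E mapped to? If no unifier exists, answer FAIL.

Decompose tup3/3: map(S, T1) =?= map(tup3(string, tup3(T2, string, string), nat), option(tup3(S, nat, string))),  tup3(C, B, R) =?= tup3(option(C), E, option(S2)),  tup3(option(map(B, bool)), nat, E) =?= tup3(S2, T2, C).
Decompose map/2: S =?= tup3(string, tup3(T2, string, string), nat),  T1 =?= option(tup3(S, nat, string)).
Bind S := tup3(string, tup3(T2, string, string), nat); substituting into the one remaining equation that mentions S gives: T1 =?= option(tup3(tup3(string, tup3(T2, string, string), nat), nat, string)).
Bind T1 := option(tup3(tup3(string, tup3(T2, string, string), nat), nat, string)); no other remaining equation mentions T1.
Decompose tup3/3: C =?= option(C),  B =?= E,  R =?= option(S2).
Occurs check fails: C occurs in option(C); the equation C =?= option(C) has no finite solution.

FAIL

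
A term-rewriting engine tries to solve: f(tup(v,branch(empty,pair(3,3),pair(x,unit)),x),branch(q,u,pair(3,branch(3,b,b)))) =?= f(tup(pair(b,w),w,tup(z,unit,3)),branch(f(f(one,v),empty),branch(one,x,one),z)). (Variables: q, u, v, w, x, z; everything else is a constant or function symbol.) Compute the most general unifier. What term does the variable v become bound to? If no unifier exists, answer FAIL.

Decompose f/2: tup(v,branch(empty,pair(3,3),pair(x,unit)),x) =?= tup(pair(b,w),w,tup(z,unit,3)),  branch(q,u,pair(3,branch(3,b,b))) =?= branch(f(f(one,v),empty),branch(one,x,one),z).
Decompose tup/3: v =?= pair(b,w),  branch(empty,pair(3,3),pair(x,unit)) =?= w,  x =?= tup(z,unit,3).
Bind v := pair(b,w); substituting into the one remaining equation that mentions v gives: branch(q,u,pair(3,branch(3,b,b))) =?= branch(f(f(one,pair(b,w)),empty),branch(one,x,one),z).
Bind w := branch(empty,pair(3,3),pair(x,unit)); substituting into the one remaining equation that mentions w gives: branch(q,u,pair(3,branch(3,b,b))) =?= branch(f(f(one,pair(b,branch(empty,pair(3,3),pair(x,unit)))),empty),branch(one,x,one),z). Substituting into the earlier binding gives v := pair(b,branch(empty,pair(3,3),pair(x,unit))).
Bind x := tup(z,unit,3); substituting into the remaining equation gives: branch(q,u,pair(3,branch(3,b,b))) =?= branch(f(f(one,pair(b,branch(empty,pair(3,3),pair(tup(z,unit,3),unit)))),empty),branch(one,tup(z,unit,3),one),z). Substituting into the earlier bindings gives v := pair(b,branch(empty,pair(3,3),pair(tup(z,unit,3),unit))), w := branch(empty,pair(3,3),pair(tup(z,unit,3),unit)).
Decompose branch/3: q =?= f(f(one,pair(b,branch(empty,pair(3,3),pair(tup(z,unit,3),unit)))),empty),  u =?= branch(one,tup(z,unit,3),one),  pair(3,branch(3,b,b)) =?= z.
Bind q := f(f(one,pair(b,branch(empty,pair(3,3),pair(tup(z,unit,3),unit)))),empty); no other remaining equation mentions q.
Bind u := branch(one,tup(z,unit,3),one); no other remaining equation mentions u.
Bind z := pair(3,branch(3,b,b)). Substituting into the earlier bindings gives v := pair(b,branch(empty,pair(3,3),pair(tup(pair(3,branch(3,b,b)),unit,3),unit))), w := branch(empty,pair(3,3),pair(tup(pair(3,branch(3,b,b)),unit,3),unit)), x := tup(pair(3,branch(3,b,b)),unit,3), q := f(f(one,pair(b,branch(empty,pair(3,3),pair(tup(pair(3,branch(3,b,b)),unit,3),unit)))),empty), u := branch(one,tup(pair(3,branch(3,b,b)),unit,3),one).
MGU = { v ↦ pair(b,branch(empty,pair(3,3),pair(tup(pair(3,branch(3,b,b)),unit,3),unit))), w ↦ branch(empty,pair(3,3),pair(tup(pair(3,branch(3,b,b)),unit,3),unit)), x ↦ tup(pair(3,branch(3,b,b)),unit,3), q ↦ f(f(one,pair(b,branch(empty,pair(3,3),pair(tup(pair(3,branch(3,b,b)),unit,3),unit)))),empty), u ↦ branch(one,tup(pair(3,branch(3,b,b)),unit,3),one), z ↦ pair(3,branch(3,b,b)) }, so v ↦ pair(b,branch(empty,pair(3,3),pair(tup(pair(3,branch(3,b,b)),unit,3),unit))).

pair(b,branch(empty,pair(3,3),pair(tup(pair(3,branch(3,b,b)),unit,3),unit)))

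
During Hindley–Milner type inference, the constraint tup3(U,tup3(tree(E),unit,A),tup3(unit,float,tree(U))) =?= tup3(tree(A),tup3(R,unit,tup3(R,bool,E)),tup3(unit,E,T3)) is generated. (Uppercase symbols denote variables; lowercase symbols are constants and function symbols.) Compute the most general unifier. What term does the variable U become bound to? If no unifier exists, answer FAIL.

Decompose tup3/3: U =?= tree(A),  tup3(tree(E),unit,A) =?= tup3(R,unit,tup3(R,bool,E)),  tup3(unit,float,tree(U)) =?= tup3(unit,E,T3).
Bind U := tree(A); substituting into the one remaining equation that mentions U gives: tup3(unit,float,tree(tree(A))) =?= tup3(unit,E,T3).
Decompose tup3/3: tree(E) =?= R,  unit =?= unit,  A =?= tup3(R,bool,E).
Bind R := tree(E); substituting into the one remaining equation that mentions R gives: A =?= tup3(tree(E),bool,E).
Delete trivial equation unit =?= unit.
Bind A := tup3(tree(E),bool,E); substituting into the remaining equation gives: tup3(unit,float,tree(tree(tup3(tree(E),bool,E)))) =?= tup3(unit,E,T3). Substituting into the earlier binding gives U := tree(tup3(tree(E),bool,E)).
Decompose tup3/3: unit =?= unit,  float =?= E,  tree(tree(tup3(tree(E),bool,E))) =?= T3.
Delete trivial equation unit =?= unit.
Bind E := float; substituting into the remaining equation gives: tree(tree(tup3(tree(float),bool,float))) =?= T3. Substituting into the earlier bindings gives U := tree(tup3(tree(float),bool,float)), R := tree(float), A := tup3(tree(float),bool,float).
Bind T3 := tree(tree(tup3(tree(float),bool,float))).
MGU = { U := tree(tup3(tree(float),bool,float)), R := tree(float), A := tup3(tree(float),bool,float), E := float, T3 := tree(tree(tup3(tree(float),bool,float))) }, so U := tree(tup3(tree(float),bool,float)).

tree(tup3(tree(float),bool,float))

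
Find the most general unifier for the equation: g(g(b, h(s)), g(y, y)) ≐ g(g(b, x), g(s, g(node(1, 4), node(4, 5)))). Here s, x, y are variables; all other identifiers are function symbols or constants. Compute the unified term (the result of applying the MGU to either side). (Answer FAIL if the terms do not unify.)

g(g(b, h(g(node(1, 4), node(4, 5)))), g(g(node(1, 4), node(4, 5)), g(node(1, 4), node(4, 5))))

Decompose g/2: g(b, h(s)) ≐ g(b, x),  g(y, y) ≐ g(s, g(node(1, 4), node(4, 5))).
Decompose g/2: b ≐ b,  h(s) ≐ x.
Delete trivial equation b ≐ b.
Bind x := h(s); no other remaining equation mentions x.
Decompose g/2: y ≐ s,  y ≐ g(node(1, 4), node(4, 5)).
Bind y := s; substituting into the remaining equation gives: s ≐ g(node(1, 4), node(4, 5)).
Bind s := g(node(1, 4), node(4, 5)). Substituting into the earlier bindings gives x := h(g(node(1, 4), node(4, 5))), y := g(node(1, 4), node(4, 5)).
Applying the MGU to either side gives g(g(b, h(g(node(1, 4), node(4, 5)))), g(g(node(1, 4), node(4, 5)), g(node(1, 4), node(4, 5)))).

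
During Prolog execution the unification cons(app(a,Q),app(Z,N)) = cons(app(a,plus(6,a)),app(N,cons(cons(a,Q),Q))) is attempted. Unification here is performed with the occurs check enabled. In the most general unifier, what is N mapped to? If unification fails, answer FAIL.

Decompose cons/2: app(a,Q) = app(a,plus(6,a)),  app(Z,N) = app(N,cons(cons(a,Q),Q)).
Decompose app/2: a = a,  Q = plus(6,a).
Delete trivial equation a = a.
Bind Q := plus(6,a); substituting into the remaining equation gives: app(Z,N) = app(N,cons(cons(a,plus(6,a)),plus(6,a))).
Decompose app/2: Z = N,  N = cons(cons(a,plus(6,a)),plus(6,a)).
Bind Z := N; no other remaining equation mentions Z.
Bind N := cons(cons(a,plus(6,a)),plus(6,a)). Substituting into the earlier binding gives Z := cons(cons(a,plus(6,a)),plus(6,a)).
MGU = { Q -> plus(6,a), Z -> cons(cons(a,plus(6,a)),plus(6,a)), N -> cons(cons(a,plus(6,a)),plus(6,a)) }, so N -> cons(cons(a,plus(6,a)),plus(6,a)).

cons(cons(a,plus(6,a)),plus(6,a))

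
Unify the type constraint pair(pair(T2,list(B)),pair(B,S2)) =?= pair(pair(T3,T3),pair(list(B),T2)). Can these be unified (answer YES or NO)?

Decompose pair/2: pair(T2,list(B)) =?= pair(T3,T3),  pair(B,S2) =?= pair(list(B),T2).
Decompose pair/2: T2 =?= T3,  list(B) =?= T3.
Bind T2 := T3; substituting into the one remaining equation that mentions T2 gives: pair(B,S2) =?= pair(list(B),T3).
Bind T3 := list(B); substituting into the remaining equation gives: pair(B,S2) =?= pair(list(B),list(B)). Substituting into the earlier binding gives T2 := list(B).
Decompose pair/2: B =?= list(B),  S2 =?= list(B).
Occurs check fails: B occurs in list(B); the equation B =?= list(B) has no finite solution.

NO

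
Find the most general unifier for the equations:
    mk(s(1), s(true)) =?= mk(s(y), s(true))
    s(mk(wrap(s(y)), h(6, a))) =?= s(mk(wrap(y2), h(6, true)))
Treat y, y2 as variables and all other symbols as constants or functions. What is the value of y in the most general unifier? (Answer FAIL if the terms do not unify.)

FAIL

Decompose mk/2: s(1) =?= s(y),  s(true) =?= s(true).
Decompose s/1: 1 =?= y.
Bind y := 1; substituting into the one remaining equation that mentions y gives: s(mk(wrap(s(1)), h(6, a))) =?= s(mk(wrap(y2), h(6, true))).
Delete trivial equation s(true) =?= s(true).
Decompose s/1: mk(wrap(s(1)), h(6, a)) =?= mk(wrap(y2), h(6, true)).
Decompose mk/2: wrap(s(1)) =?= wrap(y2),  h(6, a) =?= h(6, true).
Decompose wrap/1: s(1) =?= y2.
Bind y2 := s(1); no other remaining equation mentions y2.
Decompose h/2: 6 =?= 6,  a =?= true.
Delete trivial equation 6 =?= 6.
Clash: constants a and true differ; no unifier exists.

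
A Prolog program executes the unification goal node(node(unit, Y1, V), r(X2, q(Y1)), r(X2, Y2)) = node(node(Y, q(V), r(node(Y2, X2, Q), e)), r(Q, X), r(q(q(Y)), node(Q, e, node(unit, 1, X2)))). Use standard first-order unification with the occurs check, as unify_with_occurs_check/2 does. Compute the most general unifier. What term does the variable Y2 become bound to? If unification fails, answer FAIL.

Decompose node/3: node(unit, Y1, V) = node(Y, q(V), r(node(Y2, X2, Q), e)),  r(X2, q(Y1)) = r(Q, X),  r(X2, Y2) = r(q(q(Y)), node(Q, e, node(unit, 1, X2))).
Decompose node/3: unit = Y,  Y1 = q(V),  V = r(node(Y2, X2, Q), e).
Bind Y := unit; substituting into the one remaining equation that mentions Y gives: r(X2, Y2) = r(q(q(unit)), node(Q, e, node(unit, 1, X2))).
Bind Y1 := q(V); substituting into the one remaining equation that mentions Y1 gives: r(X2, q(q(V))) = r(Q, X).
Bind V := r(node(Y2, X2, Q), e); substituting into the one remaining equation that mentions V gives: r(X2, q(q(r(node(Y2, X2, Q), e)))) = r(Q, X). Substituting into the earlier binding gives Y1 := q(r(node(Y2, X2, Q), e)).
Decompose r/2: X2 = Q,  q(q(r(node(Y2, X2, Q), e))) = X.
Bind X2 := Q; substituting into the remaining equations gives: q(q(r(node(Y2, Q, Q), e))) = X,  r(Q, Y2) = r(q(q(unit)), node(Q, e, node(unit, 1, Q))). Substituting into the earlier bindings gives Y1 := q(r(node(Y2, Q, Q), e)), V := r(node(Y2, Q, Q), e).
Bind X := q(q(r(node(Y2, Q, Q), e))); no other remaining equation mentions X.
Decompose r/2: Q = q(q(unit)),  Y2 = node(Q, e, node(unit, 1, Q)).
Bind Q := q(q(unit)); substituting into the remaining equation gives: Y2 = node(q(q(unit)), e, node(unit, 1, q(q(unit)))). Substituting into the earlier bindings gives Y1 := q(r(node(Y2, q(q(unit)), q(q(unit))), e)), V := r(node(Y2, q(q(unit)), q(q(unit))), e), X2 := q(q(unit)), X := q(q(r(node(Y2, q(q(unit)), q(q(unit))), e))).
Bind Y2 := node(q(q(unit)), e, node(unit, 1, q(q(unit)))). Substituting into the earlier bindings gives Y1 := q(r(node(node(q(q(unit)), e, node(unit, 1, q(q(unit)))), q(q(unit)), q(q(unit))), e)), V := r(node(node(q(q(unit)), e, node(unit, 1, q(q(unit)))), q(q(unit)), q(q(unit))), e), X := q(q(r(node(node(q(q(unit)), e, node(unit, 1, q(q(unit)))), q(q(unit)), q(q(unit))), e))).
MGU = { Y ↦ unit, Y1 ↦ q(r(node(node(q(q(unit)), e, node(unit, 1, q(q(unit)))), q(q(unit)), q(q(unit))), e)), V ↦ r(node(node(q(q(unit)), e, node(unit, 1, q(q(unit)))), q(q(unit)), q(q(unit))), e), X2 ↦ q(q(unit)), X ↦ q(q(r(node(node(q(q(unit)), e, node(unit, 1, q(q(unit)))), q(q(unit)), q(q(unit))), e))), Q ↦ q(q(unit)), Y2 ↦ node(q(q(unit)), e, node(unit, 1, q(q(unit)))) }, so Y2 ↦ node(q(q(unit)), e, node(unit, 1, q(q(unit)))).

node(q(q(unit)), e, node(unit, 1, q(q(unit))))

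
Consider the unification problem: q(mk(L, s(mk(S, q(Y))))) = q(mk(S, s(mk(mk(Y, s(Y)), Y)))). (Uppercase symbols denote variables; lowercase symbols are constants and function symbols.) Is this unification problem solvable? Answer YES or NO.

Decompose q/1: mk(L, s(mk(S, q(Y)))) = mk(S, s(mk(mk(Y, s(Y)), Y))).
Decompose mk/2: L = S,  s(mk(S, q(Y))) = s(mk(mk(Y, s(Y)), Y)).
Bind L := S; no other remaining equation mentions L.
Decompose s/1: mk(S, q(Y)) = mk(mk(Y, s(Y)), Y).
Decompose mk/2: S = mk(Y, s(Y)),  q(Y) = Y.
Bind S := mk(Y, s(Y)); no other remaining equation mentions S. Substituting into the earlier binding gives L := mk(Y, s(Y)).
Occurs check fails: Y occurs in q(Y); the equation Y = q(Y) has no finite solution.

NO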